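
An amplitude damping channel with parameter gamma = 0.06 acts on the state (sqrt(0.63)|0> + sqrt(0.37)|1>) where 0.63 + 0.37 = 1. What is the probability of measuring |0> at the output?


For amplitude damping with parameter gamma on state sqrt(a)|0> + sqrt(b)|1>:
alpha^2 = 0.63, beta^2 = 0.37
P(|0>) = alpha^2 + gamma * beta^2
= 0.63 + 0.06 * 0.37
= 0.63 + 0.0222
= 0.6522

0.6522


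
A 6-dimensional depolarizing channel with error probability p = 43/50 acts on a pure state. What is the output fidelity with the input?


F = (1-p) + p/d
= (1 - 0.8600) + 0.8600/6
= 0.1400 + 0.1433
= 0.2833

0.2833


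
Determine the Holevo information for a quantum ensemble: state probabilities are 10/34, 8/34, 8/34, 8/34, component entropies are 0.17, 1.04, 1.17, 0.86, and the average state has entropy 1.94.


chi = S(rho) - sum_i p_i * S(rho_i)
Weighted entropy = 10/34 * 0.17 + 8/34 * 1.04 + 8/34 * 1.17 + 8/34 * 0.86
= 0.7724
chi = 1.94 - 0.7724
= 1.1676

1.1676


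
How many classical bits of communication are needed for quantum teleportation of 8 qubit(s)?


Quantum teleportation requires 2 classical bits per qubit teleported.
8 qubit(s) -> 2 * 8 = 16 classical bits

16


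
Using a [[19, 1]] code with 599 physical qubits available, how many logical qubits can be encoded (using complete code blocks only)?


Each code block uses 19 physical qubits for 1 logical qubit(s).
Number of complete blocks = floor(599 / 19) = 31
Logical qubits = 31 * 1
= 31

31


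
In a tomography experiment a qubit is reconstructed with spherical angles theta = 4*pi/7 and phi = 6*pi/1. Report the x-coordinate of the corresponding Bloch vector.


theta = 1.7952, phi = 18.8496
r_x = sin(theta)*cos(phi) = 0.9749 * 1.0000
r_x = 0.9749

0.9749


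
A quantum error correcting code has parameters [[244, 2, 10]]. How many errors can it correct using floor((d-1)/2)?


Code parameters: [[244, 2, 10]], distance d = 10.
Number of correctable errors = floor((d-1)/2)
= floor((10 - 1)/2)
= floor(9/2)
= 4

4


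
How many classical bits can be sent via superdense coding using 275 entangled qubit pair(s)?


Superdense coding allows 2 classical bits per shared entangled pair.
275 pair(s) -> 2 * 275 = 550 classical bits

550


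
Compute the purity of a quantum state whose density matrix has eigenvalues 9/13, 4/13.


tr(rho^2) = sum of eigenvalues squared
= (9/13)^2 + (4/13)^2
= (81 + 16) / 169
= 97/169
= 0.5740

0.5740


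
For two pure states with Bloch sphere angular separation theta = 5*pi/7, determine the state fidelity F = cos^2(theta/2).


For states separated by angle theta on Bloch sphere:
F = cos^2(theta/2)
theta = 5*pi/7 = 2.2440
theta/2 = 1.1220
cos(theta/2) = 0.4339
F = 0.1883

0.1883


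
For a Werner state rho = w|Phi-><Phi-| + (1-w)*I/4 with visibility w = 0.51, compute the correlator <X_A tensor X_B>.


|Phi-> = (|00> - |11>)/sqrt(2)
For the pure Bell state, <X_A X_B> = -1 (Bell-state Pauli correlator).
The maximally-mixed part I/4 has tr(I/4 * P tensor P) = 0 for any traceless Pauli P.
So <X_A X_B>_rho = w * (-1) + (1 - w) * 0
= 0.51 * (-1)
= -0.5100

-0.5100


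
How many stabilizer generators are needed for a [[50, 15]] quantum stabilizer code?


For an [[n,k]] stabilizer code:
Number of stabilizer generators = n - k
= 50 - 15
= 35

35


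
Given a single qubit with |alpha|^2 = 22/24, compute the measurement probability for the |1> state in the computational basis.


|alpha|^2 = 22/24 = 0.9167
|beta|^2 = 1 - 22/24 = 2/24 = 0.0833
P(|1>) = |beta|^2 = 0.0833

0.0833


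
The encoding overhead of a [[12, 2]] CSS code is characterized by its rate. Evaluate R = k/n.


Code rate R = k/n
= 2/12
= 0.1667

0.1667


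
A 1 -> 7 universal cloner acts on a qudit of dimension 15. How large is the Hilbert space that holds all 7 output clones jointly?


Output space = H^(tensor 7) where dim(H) = 15
dim = 15^7
= 225 (after 2 factors)
= 3375 (after 3 factors)
= 50625 (after 4 factors)
= 759375 (after 5 factors)
= 11390625 (after 6 factors)
= 170859375 (after 7 factors)
= 170859375

170859375


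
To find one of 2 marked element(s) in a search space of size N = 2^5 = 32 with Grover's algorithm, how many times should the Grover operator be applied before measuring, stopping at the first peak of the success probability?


After j Grover iterations the success probability is P(j) = sin^2((2j+1)*theta), where sin(theta) = sqrt(k/N).
N = 2^5 = 32, k = 2
sin(theta) = sqrt(k/N) = 0.25
theta = arcsin(sqrt(k/N)) = 0.2526802551 rad
P(j) reaches its first maximum when (2j+1)*theta is as close as possible to pi/2, i.e. j = round(pi/(4*theta) - 1/2).
pi/(4*theta) - 1/2 = 2.6083
(For comparison, the common estimate pi/4 * sqrt(N/k) = 3.1416; the exact maximiser is used here.)
Optimal iterations = 3

3


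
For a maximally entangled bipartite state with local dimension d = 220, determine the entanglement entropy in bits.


For a maximally entangled state in d x d:
S = log2(d) = log2(220)
= 7.7814

7.7814


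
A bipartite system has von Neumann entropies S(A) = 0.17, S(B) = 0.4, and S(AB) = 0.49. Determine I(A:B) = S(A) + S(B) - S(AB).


I(A:B) = S(A) + S(B) - S(AB)
= 0.17 + 0.4 - 0.49
= 0.0800

0.0800


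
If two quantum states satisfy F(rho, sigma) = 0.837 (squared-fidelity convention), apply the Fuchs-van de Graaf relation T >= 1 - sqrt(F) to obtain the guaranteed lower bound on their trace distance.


Fuchs-van de Graaf (squared-fidelity convention): 1 - sqrt(F) <= T <= sqrt(1 - F).
Lower bound: T >= 1 - sqrt(F)
sqrt(F) = sqrt(0.837) = 0.9149
T >= 1 - 0.9149
T >= 0.0851

0.0851


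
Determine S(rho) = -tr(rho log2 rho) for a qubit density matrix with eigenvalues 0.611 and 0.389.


S = -p*log2(p) - (1-p)*log2(1-p)
p = 0.6110, 1-p = 0.3890
= -0.6110 * log2(0.6110) - 0.3890 * log2(0.3890)
= -(-0.4343) - (-0.5299)
= 0.9642

0.9642


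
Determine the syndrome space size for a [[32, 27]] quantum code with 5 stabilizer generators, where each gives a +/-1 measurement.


Each stabilizer generator gives a binary (+1 or -1) measurement outcome.
With 5 independent generators:
Total syndromes = 2^5
= 32

32


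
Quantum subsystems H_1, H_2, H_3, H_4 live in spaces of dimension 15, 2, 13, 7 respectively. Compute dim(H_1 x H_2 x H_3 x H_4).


dim(H_1 x H_2 x H_3 x H_4) = 15 * 2 * 13 * 7
= 30 * 13 * 7
= 390 * 7
= 2730

2730


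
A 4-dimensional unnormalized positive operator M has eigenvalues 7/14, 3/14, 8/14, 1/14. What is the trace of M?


tr(M) = sum of eigenvalues
= 7/14 + 3/14 + 8/14 + 1/14
= 19/14
= 1.3571

1.3571


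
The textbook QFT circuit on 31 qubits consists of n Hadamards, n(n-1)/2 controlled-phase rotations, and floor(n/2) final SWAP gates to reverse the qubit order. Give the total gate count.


Hadamard gates: 31
Controlled rotations: n*(n-1)/2 = 31*30/2 = 465
SWAP gates: floor(n/2) = floor(31/2) = 15
Total = 31 + 465 + 15
= 511

511


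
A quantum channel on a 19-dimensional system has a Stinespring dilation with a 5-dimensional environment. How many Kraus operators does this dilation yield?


Tracing out the environment in an orthonormal basis {|i>_E} gives Kraus operators K_i = <i|_E U |0>_E.
Number of Kraus operators = dim(H_env) = d_env
= 5

5


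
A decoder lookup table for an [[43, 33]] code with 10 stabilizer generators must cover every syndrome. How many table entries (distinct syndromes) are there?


Each stabilizer generator gives a binary (+1 or -1) measurement outcome.
With 10 independent generators:
Total syndromes = 2^10
= 1024

1024


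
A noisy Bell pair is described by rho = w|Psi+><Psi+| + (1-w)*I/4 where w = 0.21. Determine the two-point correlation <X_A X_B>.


|Psi+> = (|01> + |10>)/sqrt(2)
For the pure Bell state, <X_A X_B> = +1 (Bell-state Pauli correlator).
The maximally-mixed part I/4 has tr(I/4 * P tensor P) = 0 for any traceless Pauli P.
So <X_A X_B>_rho = w * (+1) + (1 - w) * 0
= 0.21 * (+1)
= 0.2100

0.2100


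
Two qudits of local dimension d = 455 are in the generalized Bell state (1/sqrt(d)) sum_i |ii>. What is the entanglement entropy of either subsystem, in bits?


For a maximally entangled state in d x d:
S = log2(d) = log2(455)
= 8.8297

8.8297


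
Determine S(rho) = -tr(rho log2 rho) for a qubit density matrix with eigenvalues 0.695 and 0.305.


S = -p*log2(p) - (1-p)*log2(1-p)
p = 0.6950, 1-p = 0.3050
= -0.6950 * log2(0.6950) - 0.3050 * log2(0.3050)
= -(-0.3648) - (-0.5225)
= 0.8873

0.8873


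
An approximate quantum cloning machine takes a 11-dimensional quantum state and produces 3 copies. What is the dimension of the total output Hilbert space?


Output space = H^(tensor 3) where dim(H) = 11
dim = 11^3
= 121 (after 2 factors)
= 1331 (after 3 factors)
= 1331

1331


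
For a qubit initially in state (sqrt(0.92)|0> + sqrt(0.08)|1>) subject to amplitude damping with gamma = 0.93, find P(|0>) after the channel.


For amplitude damping with parameter gamma on state sqrt(a)|0> + sqrt(b)|1>:
alpha^2 = 0.92, beta^2 = 0.08
P(|0>) = alpha^2 + gamma * beta^2
= 0.92 + 0.93 * 0.08
= 0.92 + 0.0744
= 0.9944

0.9944


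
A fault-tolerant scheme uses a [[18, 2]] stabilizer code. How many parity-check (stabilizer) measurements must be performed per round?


For an [[n,k]] stabilizer code:
Number of stabilizer generators = n - k
= 18 - 2
= 16

16


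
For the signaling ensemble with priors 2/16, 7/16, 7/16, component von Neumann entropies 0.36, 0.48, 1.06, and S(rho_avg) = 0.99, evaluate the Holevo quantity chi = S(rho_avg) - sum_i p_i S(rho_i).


chi = S(rho) - sum_i p_i * S(rho_i)
Weighted entropy = 2/16 * 0.36 + 7/16 * 0.48 + 7/16 * 1.06
= 0.7188
chi = 0.99 - 0.7188
= 0.2712

0.2712


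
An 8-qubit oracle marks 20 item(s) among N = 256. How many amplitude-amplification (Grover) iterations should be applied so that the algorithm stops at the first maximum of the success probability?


After j Grover iterations the success probability is P(j) = sin^2((2j+1)*theta), where sin(theta) = sqrt(k/N).
N = 2^8 = 256, k = 20
sin(theta) = sqrt(k/N) = 0.2795084972
theta = arcsin(sqrt(k/N)) = 0.2832821653 rad
P(j) reaches its first maximum when (2j+1)*theta is as close as possible to pi/2, i.e. j = round(pi/(4*theta) - 1/2).
pi/(4*theta) - 1/2 = 2.2725
(For comparison, the common estimate pi/4 * sqrt(N/k) = 2.8099; the exact maximiser is used here.)
Optimal iterations = 2

2


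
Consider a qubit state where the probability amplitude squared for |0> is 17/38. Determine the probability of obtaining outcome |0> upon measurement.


|alpha|^2 = 17/38 = 0.4474
|beta|^2 = 1 - 17/38 = 21/38 = 0.5526
P(|0>) = |alpha|^2 = 0.4474

0.4474


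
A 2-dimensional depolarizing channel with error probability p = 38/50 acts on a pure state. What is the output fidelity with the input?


F = (1-p) + p/d
= (1 - 0.7600) + 0.7600/2
= 0.2400 + 0.3800
= 0.6200

0.6200


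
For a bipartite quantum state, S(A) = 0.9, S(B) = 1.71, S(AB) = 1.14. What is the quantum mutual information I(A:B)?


I(A:B) = S(A) + S(B) - S(AB)
= 0.9 + 1.71 - 1.14
= 1.4700

1.4700


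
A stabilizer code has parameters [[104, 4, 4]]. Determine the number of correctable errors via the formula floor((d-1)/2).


Code parameters: [[104, 4, 4]], distance d = 4.
Number of correctable errors = floor((d-1)/2)
= floor((4 - 1)/2)
= floor(3/2)
= 1

1


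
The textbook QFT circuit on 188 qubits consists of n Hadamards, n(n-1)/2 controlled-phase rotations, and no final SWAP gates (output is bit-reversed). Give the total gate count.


Hadamard gates: 188
Controlled rotations: n*(n-1)/2 = 188*187/2 = 17578
SWAP gates: 0 (omitted)
Total = 188 + 17578
= 17766

17766


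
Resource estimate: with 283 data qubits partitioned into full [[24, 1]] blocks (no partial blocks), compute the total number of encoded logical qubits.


Each code block uses 24 physical qubits for 1 logical qubit(s).
Number of complete blocks = floor(283 / 24) = 11
Logical qubits = 11 * 1
= 11

11


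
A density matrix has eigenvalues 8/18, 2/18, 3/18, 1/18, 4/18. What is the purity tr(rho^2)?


tr(rho^2) = sum of eigenvalues squared
= (8/18)^2 + (2/18)^2 + (3/18)^2 + (1/18)^2 + (4/18)^2
= (64 + 4 + 9 + 1 + 16) / 324
= 94/324
= 0.2901

0.2901


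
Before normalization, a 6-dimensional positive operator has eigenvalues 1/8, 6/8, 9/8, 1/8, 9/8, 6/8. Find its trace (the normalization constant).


tr(M) = sum of eigenvalues
= 1/8 + 6/8 + 9/8 + 1/8 + 9/8 + 6/8
= 32/8
= 4.0000

4.0000


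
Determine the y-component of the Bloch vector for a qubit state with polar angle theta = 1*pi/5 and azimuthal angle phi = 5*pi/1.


theta = 0.6283, phi = 15.7080
r_y = sin(theta)*sin(phi) = 0.5878 * 0.0000
r_y = 0.0000

0.0000


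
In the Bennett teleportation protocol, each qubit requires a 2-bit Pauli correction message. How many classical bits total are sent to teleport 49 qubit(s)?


Quantum teleportation requires 2 classical bits per qubit teleported.
49 qubit(s) -> 2 * 49 = 98 classical bits

98


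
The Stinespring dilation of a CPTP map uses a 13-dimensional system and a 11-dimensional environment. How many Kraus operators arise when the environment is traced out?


Tracing out the environment in an orthonormal basis {|i>_E} gives Kraus operators K_i = <i|_E U |0>_E.
Number of Kraus operators = dim(H_env) = d_env
= 11

11


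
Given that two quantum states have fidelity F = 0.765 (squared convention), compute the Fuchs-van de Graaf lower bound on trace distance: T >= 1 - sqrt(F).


Fuchs-van de Graaf (squared-fidelity convention): 1 - sqrt(F) <= T <= sqrt(1 - F).
Lower bound: T >= 1 - sqrt(F)
sqrt(F) = sqrt(0.765) = 0.8746
T >= 1 - 0.8746
T >= 0.1254

0.1254


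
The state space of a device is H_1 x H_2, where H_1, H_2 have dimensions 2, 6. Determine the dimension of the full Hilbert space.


dim(H_1 x H_2) = 2 * 6
= 12

12


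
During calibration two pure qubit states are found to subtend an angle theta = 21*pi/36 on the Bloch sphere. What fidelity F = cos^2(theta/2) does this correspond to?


For states separated by angle theta on Bloch sphere:
F = cos^2(theta/2)
theta = 21*pi/36 = 1.8326
theta/2 = 0.9163
cos(theta/2) = 0.6088
F = 0.3706

0.3706


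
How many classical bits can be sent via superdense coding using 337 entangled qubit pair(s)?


Superdense coding allows 2 classical bits per shared entangled pair.
337 pair(s) -> 2 * 337 = 674 classical bits

674


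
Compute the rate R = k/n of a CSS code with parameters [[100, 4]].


Code rate R = k/n
= 4/100
= 0.0400

0.0400


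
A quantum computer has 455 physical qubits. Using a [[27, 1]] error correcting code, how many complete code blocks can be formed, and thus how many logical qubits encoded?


Each code block uses 27 physical qubits for 1 logical qubit(s).
Number of complete blocks = floor(455 / 27) = 16
Logical qubits = 16 * 1
= 16

16


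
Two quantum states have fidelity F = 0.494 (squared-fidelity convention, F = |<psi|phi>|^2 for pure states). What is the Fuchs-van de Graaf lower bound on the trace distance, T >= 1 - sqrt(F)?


Fuchs-van de Graaf (squared-fidelity convention): 1 - sqrt(F) <= T <= sqrt(1 - F).
Lower bound: T >= 1 - sqrt(F)
sqrt(F) = sqrt(0.494) = 0.7029
T >= 1 - 0.7029
T >= 0.2971

0.2971


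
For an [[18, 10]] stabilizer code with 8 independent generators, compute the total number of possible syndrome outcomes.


Each stabilizer generator gives a binary (+1 or -1) measurement outcome.
With 8 independent generators:
Total syndromes = 2^8
= 256

256


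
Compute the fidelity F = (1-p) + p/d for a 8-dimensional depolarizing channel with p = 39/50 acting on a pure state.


F = (1-p) + p/d
= (1 - 0.7800) + 0.7800/8
= 0.2200 + 0.0975
= 0.3175

0.3175


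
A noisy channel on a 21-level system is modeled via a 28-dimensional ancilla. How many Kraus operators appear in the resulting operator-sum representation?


Tracing out the environment in an orthonormal basis {|i>_E} gives Kraus operators K_i = <i|_E U |0>_E.
Number of Kraus operators = dim(H_env) = d_env
= 28

28


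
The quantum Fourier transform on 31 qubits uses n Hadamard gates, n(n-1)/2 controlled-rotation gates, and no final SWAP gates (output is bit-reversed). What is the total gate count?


Hadamard gates: 31
Controlled rotations: n*(n-1)/2 = 31*30/2 = 465
SWAP gates: 0 (omitted)
Total = 31 + 465
= 496

496


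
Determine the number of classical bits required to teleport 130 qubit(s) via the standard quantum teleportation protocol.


Quantum teleportation requires 2 classical bits per qubit teleported.
130 qubit(s) -> 2 * 130 = 260 classical bits

260


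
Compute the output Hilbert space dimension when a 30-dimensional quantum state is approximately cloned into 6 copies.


Output space = H^(tensor 6) where dim(H) = 30
dim = 30^6
= 900 (after 2 factors)
= 27000 (after 3 factors)
= 810000 (after 4 factors)
= 24300000 (after 5 factors)
= 729000000 (after 6 factors)
= 729000000

729000000


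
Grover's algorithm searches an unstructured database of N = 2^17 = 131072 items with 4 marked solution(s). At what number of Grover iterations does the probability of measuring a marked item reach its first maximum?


After j Grover iterations the success probability is P(j) = sin^2((2j+1)*theta), where sin(theta) = sqrt(k/N).
N = 2^17 = 131072, k = 4
sin(theta) = sqrt(k/N) = 0.005524271728
theta = arcsin(sqrt(k/N)) = 0.005524299826 rad
P(j) reaches its first maximum when (2j+1)*theta is as close as possible to pi/2, i.e. j = round(pi/(4*theta) - 1/2).
pi/(4*theta) - 1/2 = 141.6715
(For comparison, the common estimate pi/4 * sqrt(N/k) = 142.1723; the exact maximiser is used here.)
Optimal iterations = 142

142


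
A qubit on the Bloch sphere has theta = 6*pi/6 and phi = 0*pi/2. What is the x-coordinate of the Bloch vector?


theta = 3.1416, phi = 0.0000
r_x = sin(theta)*cos(phi) = 0.0000 * 1.0000
r_x = 0.0000

0.0000


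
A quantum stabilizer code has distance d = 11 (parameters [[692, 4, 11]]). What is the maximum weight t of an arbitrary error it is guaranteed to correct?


Code parameters: [[692, 4, 11]], distance d = 11.
Number of correctable errors = floor((d-1)/2)
= floor((11 - 1)/2)
= floor(10/2)
= 5

5


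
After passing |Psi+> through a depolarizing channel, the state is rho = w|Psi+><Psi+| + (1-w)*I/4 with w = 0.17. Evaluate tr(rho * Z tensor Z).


|Psi+> = (|01> + |10>)/sqrt(2)
For the pure Bell state, <Z_A Z_B> = -1 (Bell-state Pauli correlator).
The maximally-mixed part I/4 has tr(I/4 * P tensor P) = 0 for any traceless Pauli P.
So <Z_A Z_B>_rho = w * (-1) + (1 - w) * 0
= 0.17 * (-1)
= -0.1700

-0.1700


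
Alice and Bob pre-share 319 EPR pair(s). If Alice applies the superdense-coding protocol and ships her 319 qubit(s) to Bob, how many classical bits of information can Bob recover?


Superdense coding allows 2 classical bits per shared entangled pair.
319 pair(s) -> 2 * 319 = 638 classical bits

638


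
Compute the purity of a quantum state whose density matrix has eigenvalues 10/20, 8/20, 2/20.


tr(rho^2) = sum of eigenvalues squared
= (10/20)^2 + (8/20)^2 + (2/20)^2
= (100 + 64 + 4) / 400
= 168/400
= 0.4200

0.4200


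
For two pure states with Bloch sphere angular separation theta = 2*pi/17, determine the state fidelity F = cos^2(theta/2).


For states separated by angle theta on Bloch sphere:
F = cos^2(theta/2)
theta = 2*pi/17 = 0.3696
theta/2 = 0.1848
cos(theta/2) = 0.9830
F = 0.9662

0.9662


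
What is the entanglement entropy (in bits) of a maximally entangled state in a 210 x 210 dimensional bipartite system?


For a maximally entangled state in d x d:
S = log2(d) = log2(210)
= 7.7142

7.7142


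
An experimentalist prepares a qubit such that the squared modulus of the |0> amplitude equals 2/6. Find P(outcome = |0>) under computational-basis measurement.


|alpha|^2 = 2/6 = 0.3333
|beta|^2 = 1 - 2/6 = 4/6 = 0.6667
P(|0>) = |alpha|^2 = 0.3333

0.3333


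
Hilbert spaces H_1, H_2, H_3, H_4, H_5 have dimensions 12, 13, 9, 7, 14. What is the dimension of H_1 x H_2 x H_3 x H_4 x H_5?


dim(H_1 x H_2 x H_3 x H_4 x H_5) = 12 * 13 * 9 * 7 * 14
= 156 * 9 * 7 * 14
= 1404 * 7 * 14
= 9828 * 14
= 137592

137592


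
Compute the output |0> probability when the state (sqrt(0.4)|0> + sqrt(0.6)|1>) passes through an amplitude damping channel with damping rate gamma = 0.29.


For amplitude damping with parameter gamma on state sqrt(a)|0> + sqrt(b)|1>:
alpha^2 = 0.4, beta^2 = 0.6
P(|0>) = alpha^2 + gamma * beta^2
= 0.4 + 0.29 * 0.6
= 0.4 + 0.1740
= 0.5740

0.5740


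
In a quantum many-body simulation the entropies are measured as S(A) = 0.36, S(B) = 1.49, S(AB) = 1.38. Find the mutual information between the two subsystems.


I(A:B) = S(A) + S(B) - S(AB)
= 0.36 + 1.49 - 1.38
= 0.4700

0.4700


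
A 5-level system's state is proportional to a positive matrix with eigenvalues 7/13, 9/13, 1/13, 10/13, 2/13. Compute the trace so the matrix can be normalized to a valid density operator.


tr(M) = sum of eigenvalues
= 7/13 + 9/13 + 1/13 + 10/13 + 2/13
= 29/13
= 2.2308

2.2308


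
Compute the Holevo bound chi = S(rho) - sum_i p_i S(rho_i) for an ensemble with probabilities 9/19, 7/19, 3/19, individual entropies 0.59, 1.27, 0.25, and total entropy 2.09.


chi = S(rho) - sum_i p_i * S(rho_i)
Weighted entropy = 9/19 * 0.59 + 7/19 * 1.27 + 3/19 * 0.25
= 0.7868
chi = 2.09 - 0.7868
= 1.3032

1.3032


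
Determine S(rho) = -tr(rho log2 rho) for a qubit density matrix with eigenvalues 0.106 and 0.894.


S = -p*log2(p) - (1-p)*log2(1-p)
p = 0.1060, 1-p = 0.8940
= -0.1060 * log2(0.1060) - 0.8940 * log2(0.8940)
= -(-0.3432) - (-0.1445)
= 0.4877

0.4877


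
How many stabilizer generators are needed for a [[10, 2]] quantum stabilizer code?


For an [[n,k]] stabilizer code:
Number of stabilizer generators = n - k
= 10 - 2
= 8

8


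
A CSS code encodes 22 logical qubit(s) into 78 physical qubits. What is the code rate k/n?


Code rate R = k/n
= 22/78
= 0.2821

0.2821


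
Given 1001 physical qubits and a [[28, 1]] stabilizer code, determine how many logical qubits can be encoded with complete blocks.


Each code block uses 28 physical qubits for 1 logical qubit(s).
Number of complete blocks = floor(1001 / 28) = 35
Logical qubits = 35 * 1
= 35

35


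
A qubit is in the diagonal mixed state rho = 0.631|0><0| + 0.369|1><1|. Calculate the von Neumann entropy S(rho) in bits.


S = -p*log2(p) - (1-p)*log2(1-p)
p = 0.6310, 1-p = 0.3690
= -0.6310 * log2(0.6310) - 0.3690 * log2(0.3690)
= -(-0.4192) - (-0.5307)
= 0.9499

0.9499


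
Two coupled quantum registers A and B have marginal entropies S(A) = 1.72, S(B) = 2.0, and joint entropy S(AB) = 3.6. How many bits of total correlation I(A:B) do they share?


I(A:B) = S(A) + S(B) - S(AB)
= 1.72 + 2.0 - 3.6
= 0.1200

0.1200


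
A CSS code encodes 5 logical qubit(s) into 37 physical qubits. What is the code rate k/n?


Code rate R = k/n
= 5/37
= 0.1351

0.1351


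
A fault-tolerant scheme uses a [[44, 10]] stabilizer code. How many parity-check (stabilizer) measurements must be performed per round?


For an [[n,k]] stabilizer code:
Number of stabilizer generators = n - k
= 44 - 10
= 34

34


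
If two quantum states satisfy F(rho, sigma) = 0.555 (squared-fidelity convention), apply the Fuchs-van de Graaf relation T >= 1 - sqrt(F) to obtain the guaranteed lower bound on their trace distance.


Fuchs-van de Graaf (squared-fidelity convention): 1 - sqrt(F) <= T <= sqrt(1 - F).
Lower bound: T >= 1 - sqrt(F)
sqrt(F) = sqrt(0.555) = 0.7450
T >= 1 - 0.7450
T >= 0.2550

0.2550


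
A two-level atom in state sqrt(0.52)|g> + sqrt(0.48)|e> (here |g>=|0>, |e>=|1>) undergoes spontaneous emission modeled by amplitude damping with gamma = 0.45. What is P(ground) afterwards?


For amplitude damping with parameter gamma on state sqrt(a)|0> + sqrt(b)|1>:
alpha^2 = 0.52, beta^2 = 0.48
P(|0>) = alpha^2 + gamma * beta^2
= 0.52 + 0.45 * 0.48
= 0.52 + 0.2160
= 0.7360

0.7360


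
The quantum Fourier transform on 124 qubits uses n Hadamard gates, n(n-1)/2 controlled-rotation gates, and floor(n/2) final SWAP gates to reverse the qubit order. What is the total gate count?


Hadamard gates: 124
Controlled rotations: n*(n-1)/2 = 124*123/2 = 7626
SWAP gates: floor(n/2) = floor(124/2) = 62
Total = 124 + 7626 + 62
= 7812

7812


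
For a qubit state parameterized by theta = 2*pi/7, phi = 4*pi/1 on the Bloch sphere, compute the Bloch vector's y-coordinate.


theta = 0.8976, phi = 12.5664
r_y = sin(theta)*sin(phi) = 0.7818 * 0.0000
r_y = 0.0000

0.0000


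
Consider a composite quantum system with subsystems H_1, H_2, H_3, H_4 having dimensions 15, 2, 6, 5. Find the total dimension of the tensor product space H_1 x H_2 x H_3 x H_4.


dim(H_1 x H_2 x H_3 x H_4) = 15 * 2 * 6 * 5
= 30 * 6 * 5
= 180 * 5
= 900

900


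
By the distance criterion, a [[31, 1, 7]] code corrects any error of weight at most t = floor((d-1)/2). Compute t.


Code parameters: [[31, 1, 7]], distance d = 7.
Number of correctable errors = floor((d-1)/2)
= floor((7 - 1)/2)
= floor(6/2)
= 3

3


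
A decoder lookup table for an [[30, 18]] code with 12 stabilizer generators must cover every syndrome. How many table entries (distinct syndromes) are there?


Each stabilizer generator gives a binary (+1 or -1) measurement outcome.
With 12 independent generators:
Total syndromes = 2^12
= 4096

4096


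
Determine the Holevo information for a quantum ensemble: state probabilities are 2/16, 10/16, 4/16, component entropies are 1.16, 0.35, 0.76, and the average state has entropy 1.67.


chi = S(rho) - sum_i p_i * S(rho_i)
Weighted entropy = 2/16 * 1.16 + 10/16 * 0.35 + 4/16 * 0.76
= 0.5537
chi = 1.67 - 0.5537
= 1.1162

1.1162


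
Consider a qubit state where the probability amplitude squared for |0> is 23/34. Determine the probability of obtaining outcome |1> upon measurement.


|alpha|^2 = 23/34 = 0.6765
|beta|^2 = 1 - 23/34 = 11/34 = 0.3235
P(|1>) = |beta|^2 = 0.3235

0.3235


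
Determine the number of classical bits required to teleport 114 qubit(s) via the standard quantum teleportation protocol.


Quantum teleportation requires 2 classical bits per qubit teleported.
114 qubit(s) -> 2 * 114 = 228 classical bits

228


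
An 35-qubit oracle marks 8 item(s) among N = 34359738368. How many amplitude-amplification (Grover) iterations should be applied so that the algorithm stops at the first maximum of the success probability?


After j Grover iterations the success probability is P(j) = sin^2((2j+1)*theta), where sin(theta) = sqrt(k/N).
N = 2^35 = 34359738368, k = 8
sin(theta) = sqrt(k/N) = 1.525878906e-05
theta = arcsin(sqrt(k/N)) = 1.525878906e-05 rad
P(j) reaches its first maximum when (2j+1)*theta is as close as possible to pi/2, i.e. j = round(pi/(4*theta) - 1/2).
pi/(4*theta) - 1/2 = 51471.3540
(For comparison, the common estimate pi/4 * sqrt(N/k) = 51471.8540; the exact maximiser is used here.)
Optimal iterations = 51471

51471


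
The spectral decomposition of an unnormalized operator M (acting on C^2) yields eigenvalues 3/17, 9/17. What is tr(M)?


tr(M) = sum of eigenvalues
= 3/17 + 9/17
= 12/17
= 0.7059

0.7059


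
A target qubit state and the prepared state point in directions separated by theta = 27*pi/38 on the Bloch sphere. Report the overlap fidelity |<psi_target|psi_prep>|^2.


For states separated by angle theta on Bloch sphere:
F = cos^2(theta/2)
theta = 27*pi/38 = 2.2322
theta/2 = 1.1161
cos(theta/2) = 0.4392
F = 0.1929

0.1929


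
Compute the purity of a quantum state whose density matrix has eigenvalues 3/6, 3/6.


tr(rho^2) = sum of eigenvalues squared
= (3/6)^2 + (3/6)^2
= (9 + 9) / 36
= 18/36
= 0.5000

0.5000


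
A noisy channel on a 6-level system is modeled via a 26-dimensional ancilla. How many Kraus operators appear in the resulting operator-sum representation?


Tracing out the environment in an orthonormal basis {|i>_E} gives Kraus operators K_i = <i|_E U |0>_E.
Number of Kraus operators = dim(H_env) = d_env
= 26

26


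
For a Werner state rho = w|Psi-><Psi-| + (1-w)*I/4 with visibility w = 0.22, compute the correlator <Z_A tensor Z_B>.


|Psi-> = (|01> - |10>)/sqrt(2)
For the pure Bell state, <Z_A Z_B> = -1 (Bell-state Pauli correlator).
The maximally-mixed part I/4 has tr(I/4 * P tensor P) = 0 for any traceless Pauli P.
So <Z_A Z_B>_rho = w * (-1) + (1 - w) * 0
= 0.22 * (-1)
= -0.2200

-0.2200


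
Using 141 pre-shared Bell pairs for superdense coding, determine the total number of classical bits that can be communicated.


Superdense coding allows 2 classical bits per shared entangled pair.
141 pair(s) -> 2 * 141 = 282 classical bits

282


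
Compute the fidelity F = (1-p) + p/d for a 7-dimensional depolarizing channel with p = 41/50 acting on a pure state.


F = (1-p) + p/d
= (1 - 0.8200) + 0.8200/7
= 0.1800 + 0.1171
= 0.2971

0.2971


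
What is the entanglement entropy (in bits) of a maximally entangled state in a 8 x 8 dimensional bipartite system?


For a maximally entangled state in d x d:
S = log2(d) = log2(8)
= 3.0000

3.0000


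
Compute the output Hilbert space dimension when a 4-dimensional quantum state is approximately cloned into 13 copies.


Output space = H^(tensor 13) where dim(H) = 4
dim = 4^13
= 16 (after 2 factors)
= 64 (after 3 factors)
= 256 (after 4 factors)
= 1024 (after 5 factors)
= 4096 (after 6 factors)
= 16384 (after 7 factors)
= 65536 (after 8 factors)
= 262144 (after 9 factors)
= 1048576 (after 10 factors)
= 4194304 (after 11 factors)
= 16777216 (after 12 factors)
= 67108864 (after 13 factors)
= 67108864

67108864


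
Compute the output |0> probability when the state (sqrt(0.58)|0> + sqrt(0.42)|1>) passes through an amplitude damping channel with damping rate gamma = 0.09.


For amplitude damping with parameter gamma on state sqrt(a)|0> + sqrt(b)|1>:
alpha^2 = 0.58, beta^2 = 0.42
P(|0>) = alpha^2 + gamma * beta^2
= 0.58 + 0.09 * 0.42
= 0.58 + 0.0378
= 0.6178

0.6178


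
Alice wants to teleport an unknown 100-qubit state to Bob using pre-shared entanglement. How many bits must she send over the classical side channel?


Quantum teleportation requires 2 classical bits per qubit teleported.
100 qubit(s) -> 2 * 100 = 200 classical bits

200


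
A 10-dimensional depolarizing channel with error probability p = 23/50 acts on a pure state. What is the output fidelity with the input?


F = (1-p) + p/d
= (1 - 0.4600) + 0.4600/10
= 0.5400 + 0.0460
= 0.5860

0.5860


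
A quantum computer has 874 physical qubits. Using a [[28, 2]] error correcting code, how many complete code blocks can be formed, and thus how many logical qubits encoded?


Each code block uses 28 physical qubits for 2 logical qubit(s).
Number of complete blocks = floor(874 / 28) = 31
Logical qubits = 31 * 2
= 62

62


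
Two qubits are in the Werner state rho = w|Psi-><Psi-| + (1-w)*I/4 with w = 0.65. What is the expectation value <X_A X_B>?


|Psi-> = (|01> - |10>)/sqrt(2)
For the pure Bell state, <X_A X_B> = -1 (Bell-state Pauli correlator).
The maximally-mixed part I/4 has tr(I/4 * P tensor P) = 0 for any traceless Pauli P.
So <X_A X_B>_rho = w * (-1) + (1 - w) * 0
= 0.65 * (-1)
= -0.6500

-0.6500


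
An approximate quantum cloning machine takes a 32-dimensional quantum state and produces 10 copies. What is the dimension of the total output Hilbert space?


Output space = H^(tensor 10) where dim(H) = 32
dim = 32^10
= 1024 (after 2 factors)
= 32768 (after 3 factors)
= 1048576 (after 4 factors)
= 33554432 (after 5 factors)
= 1073741824 (after 6 factors)
= 34359738368 (after 7 factors)
= 1099511627776 (after 8 factors)
= 35184372088832 (after 9 factors)
= 1125899906842624 (after 10 factors)
= 1125899906842624

1125899906842624


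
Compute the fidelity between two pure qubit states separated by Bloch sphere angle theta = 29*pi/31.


For states separated by angle theta on Bloch sphere:
F = cos^2(theta/2)
theta = 29*pi/31 = 2.9389
theta/2 = 1.4695
cos(theta/2) = 0.1012
F = 0.0102

0.0102


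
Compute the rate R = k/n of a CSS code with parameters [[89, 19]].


Code rate R = k/n
= 19/89
= 0.2135

0.2135


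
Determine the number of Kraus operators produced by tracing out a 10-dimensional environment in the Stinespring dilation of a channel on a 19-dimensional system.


Tracing out the environment in an orthonormal basis {|i>_E} gives Kraus operators K_i = <i|_E U |0>_E.
Number of Kraus operators = dim(H_env) = d_env
= 10

10


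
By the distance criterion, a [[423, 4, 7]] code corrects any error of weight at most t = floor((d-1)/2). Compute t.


Code parameters: [[423, 4, 7]], distance d = 7.
Number of correctable errors = floor((d-1)/2)
= floor((7 - 1)/2)
= floor(6/2)
= 3

3


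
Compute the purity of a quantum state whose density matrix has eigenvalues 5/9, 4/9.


tr(rho^2) = sum of eigenvalues squared
= (5/9)^2 + (4/9)^2
= (25 + 16) / 81
= 41/81
= 0.5062

0.5062


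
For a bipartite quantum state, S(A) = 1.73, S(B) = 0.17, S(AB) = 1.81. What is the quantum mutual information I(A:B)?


I(A:B) = S(A) + S(B) - S(AB)
= 1.73 + 0.17 - 1.81
= 0.0900

0.0900


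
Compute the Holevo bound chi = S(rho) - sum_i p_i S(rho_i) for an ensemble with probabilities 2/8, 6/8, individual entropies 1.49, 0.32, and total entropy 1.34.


chi = S(rho) - sum_i p_i * S(rho_i)
Weighted entropy = 2/8 * 1.49 + 6/8 * 0.32
= 0.6125
chi = 1.34 - 0.6125
= 0.7275

0.7275


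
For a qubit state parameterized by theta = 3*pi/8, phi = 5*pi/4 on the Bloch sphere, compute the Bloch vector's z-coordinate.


theta = 1.1781, phi = 3.9270
r_z = cos(theta) = 0.3827

0.3827


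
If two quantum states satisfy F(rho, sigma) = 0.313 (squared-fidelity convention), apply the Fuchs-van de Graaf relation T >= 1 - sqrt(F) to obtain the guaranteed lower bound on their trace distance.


Fuchs-van de Graaf (squared-fidelity convention): 1 - sqrt(F) <= T <= sqrt(1 - F).
Lower bound: T >= 1 - sqrt(F)
sqrt(F) = sqrt(0.313) = 0.5595
T >= 1 - 0.5595
T >= 0.4405

0.4405


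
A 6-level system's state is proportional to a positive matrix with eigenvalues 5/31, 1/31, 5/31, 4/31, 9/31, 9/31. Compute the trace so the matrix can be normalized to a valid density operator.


tr(M) = sum of eigenvalues
= 5/31 + 1/31 + 5/31 + 4/31 + 9/31 + 9/31
= 33/31
= 1.0645

1.0645


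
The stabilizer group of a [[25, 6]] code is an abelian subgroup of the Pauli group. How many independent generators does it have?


For an [[n,k]] stabilizer code:
Number of stabilizer generators = n - k
= 25 - 6
= 19

19


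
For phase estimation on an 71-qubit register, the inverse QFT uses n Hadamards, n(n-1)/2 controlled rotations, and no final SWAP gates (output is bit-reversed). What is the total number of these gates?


Hadamard gates: 71
Controlled rotations: n*(n-1)/2 = 71*70/2 = 2485
SWAP gates: 0 (omitted)
Total = 71 + 2485
= 2556

2556


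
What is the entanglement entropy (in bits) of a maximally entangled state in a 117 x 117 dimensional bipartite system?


For a maximally entangled state in d x d:
S = log2(d) = log2(117)
= 6.8704

6.8704


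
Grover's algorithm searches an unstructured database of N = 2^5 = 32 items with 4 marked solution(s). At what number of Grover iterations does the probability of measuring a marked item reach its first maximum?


After j Grover iterations the success probability is P(j) = sin^2((2j+1)*theta), where sin(theta) = sqrt(k/N).
N = 2^5 = 32, k = 4
sin(theta) = sqrt(k/N) = 0.3535533906
theta = arcsin(sqrt(k/N)) = 0.3613671239 rad
P(j) reaches its first maximum when (2j+1)*theta is as close as possible to pi/2, i.e. j = round(pi/(4*theta) - 1/2).
pi/(4*theta) - 1/2 = 1.6734
(For comparison, the common estimate pi/4 * sqrt(N/k) = 2.2214; the exact maximiser is used here.)
Optimal iterations = 2

2


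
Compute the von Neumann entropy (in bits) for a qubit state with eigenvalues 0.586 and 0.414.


S = -p*log2(p) - (1-p)*log2(1-p)
p = 0.5860, 1-p = 0.4140
= -0.5860 * log2(0.5860) - 0.4140 * log2(0.4140)
= -(-0.4518) - (-0.5267)
= 0.9786

0.9786


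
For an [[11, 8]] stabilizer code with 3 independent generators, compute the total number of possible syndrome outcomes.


Each stabilizer generator gives a binary (+1 or -1) measurement outcome.
With 3 independent generators:
Total syndromes = 2^3
= 8

8


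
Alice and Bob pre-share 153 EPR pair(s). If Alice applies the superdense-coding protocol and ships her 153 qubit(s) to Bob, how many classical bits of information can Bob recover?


Superdense coding allows 2 classical bits per shared entangled pair.
153 pair(s) -> 2 * 153 = 306 classical bits

306


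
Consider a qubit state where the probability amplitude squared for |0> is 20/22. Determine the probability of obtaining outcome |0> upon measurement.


|alpha|^2 = 20/22 = 0.9091
|beta|^2 = 1 - 20/22 = 2/22 = 0.0909
P(|0>) = |alpha|^2 = 0.9091

0.9091


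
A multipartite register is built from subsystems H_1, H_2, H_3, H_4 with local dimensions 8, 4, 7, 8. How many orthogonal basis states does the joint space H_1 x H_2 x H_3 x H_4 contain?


dim(H_1 x H_2 x H_3 x H_4) = 8 * 4 * 7 * 8
= 32 * 7 * 8
= 224 * 8
= 1792

1792


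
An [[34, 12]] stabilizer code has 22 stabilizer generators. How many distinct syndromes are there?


Each stabilizer generator gives a binary (+1 or -1) measurement outcome.
With 22 independent generators:
Total syndromes = 2^22
= 4194304

4194304


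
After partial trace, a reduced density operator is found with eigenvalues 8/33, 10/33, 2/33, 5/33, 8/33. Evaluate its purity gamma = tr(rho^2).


tr(rho^2) = sum of eigenvalues squared
= (8/33)^2 + (10/33)^2 + (2/33)^2 + (5/33)^2 + (8/33)^2
= (64 + 100 + 4 + 25 + 64) / 1089
= 257/1089
= 0.2360

0.2360


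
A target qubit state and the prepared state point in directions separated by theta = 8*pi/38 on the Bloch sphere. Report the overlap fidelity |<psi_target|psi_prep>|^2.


For states separated by angle theta on Bloch sphere:
F = cos^2(theta/2)
theta = 8*pi/38 = 0.6614
theta/2 = 0.3307
cos(theta/2) = 0.9458
F = 0.8946

0.8946


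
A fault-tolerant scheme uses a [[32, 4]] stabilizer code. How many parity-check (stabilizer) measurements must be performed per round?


For an [[n,k]] stabilizer code:
Number of stabilizer generators = n - k
= 32 - 4
= 28

28


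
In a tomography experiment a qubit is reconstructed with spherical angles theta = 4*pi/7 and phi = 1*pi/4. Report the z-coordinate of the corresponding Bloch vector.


theta = 1.7952, phi = 0.7854
r_z = cos(theta) = -0.2225

-0.2225


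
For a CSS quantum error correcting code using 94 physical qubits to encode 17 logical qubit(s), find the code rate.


Code rate R = k/n
= 17/94
= 0.1809

0.1809


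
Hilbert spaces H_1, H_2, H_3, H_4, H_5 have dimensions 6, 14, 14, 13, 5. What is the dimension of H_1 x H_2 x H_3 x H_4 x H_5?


dim(H_1 x H_2 x H_3 x H_4 x H_5) = 6 * 14 * 14 * 13 * 5
= 84 * 14 * 13 * 5
= 1176 * 13 * 5
= 15288 * 5
= 76440

76440


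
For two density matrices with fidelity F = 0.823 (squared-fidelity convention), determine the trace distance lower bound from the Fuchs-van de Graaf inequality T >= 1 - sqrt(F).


Fuchs-van de Graaf (squared-fidelity convention): 1 - sqrt(F) <= T <= sqrt(1 - F).
Lower bound: T >= 1 - sqrt(F)
sqrt(F) = sqrt(0.823) = 0.9072
T >= 1 - 0.9072
T >= 0.0928

0.0928


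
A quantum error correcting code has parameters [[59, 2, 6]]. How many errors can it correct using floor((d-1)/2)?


Code parameters: [[59, 2, 6]], distance d = 6.
Number of correctable errors = floor((d-1)/2)
= floor((6 - 1)/2)
= floor(5/2)
= 2

2


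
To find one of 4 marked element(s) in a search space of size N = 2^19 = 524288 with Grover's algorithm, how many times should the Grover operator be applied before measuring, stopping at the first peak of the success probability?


After j Grover iterations the success probability is P(j) = sin^2((2j+1)*theta), where sin(theta) = sqrt(k/N).
N = 2^19 = 524288, k = 4
sin(theta) = sqrt(k/N) = 0.002762135864
theta = arcsin(sqrt(k/N)) = 0.002762139376 rad
P(j) reaches its first maximum when (2j+1)*theta is as close as possible to pi/2, i.e. j = round(pi/(4*theta) - 1/2).
pi/(4*theta) - 1/2 = 283.8441
(For comparison, the common estimate pi/4 * sqrt(N/k) = 284.3445; the exact maximiser is used here.)
Optimal iterations = 284

284
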